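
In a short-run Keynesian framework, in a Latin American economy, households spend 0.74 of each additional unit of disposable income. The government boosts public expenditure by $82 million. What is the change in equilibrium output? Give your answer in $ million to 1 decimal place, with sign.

+$315.4 million

Government-spending multiplier = 1/(1 − MPC) = 1/(1 − 0.74) = 1/0.26 ≈ 3.846.
ΔY = k × ΔG = (+$82 million) / 0.26 ≈ +$315.4 million.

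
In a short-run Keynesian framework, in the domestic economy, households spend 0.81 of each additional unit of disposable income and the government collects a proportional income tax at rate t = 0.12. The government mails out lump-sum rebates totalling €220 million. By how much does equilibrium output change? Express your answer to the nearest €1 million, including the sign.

A lump-sum tax change of −€220 million shifts disposable income by +€220 million; first-round consumption changes by −c × ΔT = −0.81 × (−€220 million) = +€178.2 million.
Expenditure multiplier = 1/(1 − c(1−t)) = 1/(1 − 0.81×0.88) = 1/0.2872 ≈ 3.482.
The tax multiplier is −c × k ≈ −2.82, so ΔY = k × (−c·ΔT) = (+€178.2 million) / 0.2872 ≈ +€620 million.

+€620 million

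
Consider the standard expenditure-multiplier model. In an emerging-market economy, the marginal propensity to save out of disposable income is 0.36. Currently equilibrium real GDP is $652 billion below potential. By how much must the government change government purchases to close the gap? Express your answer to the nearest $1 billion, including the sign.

MPC = 1 − MPS = 1 − 0.36 = 0.64.
Spending multiplier = 1/(1 − MPC) = 1/(1 − 0.64) = 1/0.36 ≈ 2.778.
Need ΔY = +$652 billion, so ΔG = ΔY/k = (+$652 billion) × 0.36 ≈ +$235 billion.
The government should increase government purchases by $235 billion.

+$235 billion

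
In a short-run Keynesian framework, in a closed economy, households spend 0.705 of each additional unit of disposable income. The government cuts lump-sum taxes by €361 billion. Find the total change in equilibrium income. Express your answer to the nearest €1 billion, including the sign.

A lump-sum tax change of −€361 billion shifts disposable income by +€361 billion; first-round consumption changes by −c × ΔT = −0.705 × (−€361 billion) = +€254.505 billion.
Expenditure multiplier = 1/(1 − MPC) = 1/(1 − 0.705) = 1/0.295 ≈ 3.39.
The tax multiplier is −c × k ≈ −2.39, so ΔY = k × (−c·ΔT) = (+€254.505 billion) / 0.295 ≈ +€863 billion.

+€863 billion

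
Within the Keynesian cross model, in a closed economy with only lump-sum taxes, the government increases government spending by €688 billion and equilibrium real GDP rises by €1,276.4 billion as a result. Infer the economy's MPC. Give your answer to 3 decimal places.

0.461

Implied spending multiplier k = ΔY/ΔG = 1,276.4/688 ≈ 1.8552.
Since k = 1/(1 − MPC), MPC = 1 − 1/k = 1 − ΔG/ΔY = 1 − 688/1,276.4 ≈ 0.461.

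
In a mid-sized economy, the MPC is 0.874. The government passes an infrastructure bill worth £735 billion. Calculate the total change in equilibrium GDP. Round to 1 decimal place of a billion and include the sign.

+£5,833.3 billion

Expenditure multiplier = 1/(1 − MPC) = 1/(1 − 0.874) = 1/0.126 ≈ 7.937.
ΔY = k × ΔG = (+£735 billion) / 0.126 ≈ +£5,833.3 billion.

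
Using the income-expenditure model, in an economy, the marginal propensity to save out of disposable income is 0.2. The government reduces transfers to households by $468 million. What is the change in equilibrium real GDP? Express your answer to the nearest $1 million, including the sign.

−$1,872 million

MPC = 1 − MPS = 1 − 0.2 = 0.8.
The transfer change shifts disposable income by −$468 million, so first-round consumption changes by c·ΔTR = 0.8 × (−$468 million) = −$374.4 million.
Expenditure multiplier = 1/(1 − MPC) = 1/(1 − 0.8) = 1/0.2 = 5.
The transfer multiplier is c × k = 4, so ΔY = k × (c·ΔTR) = (−$374.4 million) / 0.2 = −$1,872 million.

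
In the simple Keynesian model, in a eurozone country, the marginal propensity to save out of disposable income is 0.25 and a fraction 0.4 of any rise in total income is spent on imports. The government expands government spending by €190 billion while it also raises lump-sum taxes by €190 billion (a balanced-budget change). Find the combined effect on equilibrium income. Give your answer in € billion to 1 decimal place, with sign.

+€73.1 billion

MPC = 1 − MPS = 1 − 0.25 = 0.75.
Expenditure multiplier = 1/(1 − c + m) = 1/(1 − 0.75 + 0.4) = 1/0.65 ≈ 1.538.
ΔG contributes k·ΔG = (+€190 billion) / 0.65 ≈ +€292.3 billion.
ΔT of +€190 billion changes first-round spending by −c·ΔT = −€142.5 billion, contributing k·(−c·ΔT) = (−€142.5 billion) / 0.65 ≈ −€219.2 billion.
Net ΔY = k(ΔG − c·ΔT) = (+€47.5 billion) / 0.65 ≈ +€73.1 billion.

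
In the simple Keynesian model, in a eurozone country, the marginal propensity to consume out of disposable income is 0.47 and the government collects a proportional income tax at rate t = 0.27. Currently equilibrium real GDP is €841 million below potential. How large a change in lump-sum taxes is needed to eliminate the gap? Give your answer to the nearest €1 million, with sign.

Spending multiplier = 1/(1 − c(1−t)) = 1/(1 − 0.47×0.73) = 1/0.6569 ≈ 1.522.
Tax multiplier = −c·k = −0.47/0.6569 ≈ −0.715. Need ΔY = +€841 million, so ΔT = ΔY/(−c·k) = −(+€841 million) × 0.6569 / 0.47 ≈ −€1,175 million.
The government should cut lump-sum taxes by €1,175 million.

−€1,175 million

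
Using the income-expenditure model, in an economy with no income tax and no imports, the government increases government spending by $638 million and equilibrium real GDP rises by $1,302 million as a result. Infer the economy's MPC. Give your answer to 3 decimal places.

Implied spending multiplier k = ΔY/ΔG = 1,302/638 ≈ 2.0408.
Since k = 1/(1 − MPC), MPC = 1 − 1/k = 1 − ΔG/ΔY = 1 − 638/1,302 ≈ 0.510.

0.510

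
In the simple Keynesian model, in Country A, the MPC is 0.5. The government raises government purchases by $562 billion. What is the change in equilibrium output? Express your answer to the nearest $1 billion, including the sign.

Expenditure multiplier = 1/(1 − MPC) = 1/(1 − 0.5) = 1/0.5 = 2.
ΔY = k × ΔG = (+$562 billion) / 0.5 = +$1,124 billion.

+$1,124 billion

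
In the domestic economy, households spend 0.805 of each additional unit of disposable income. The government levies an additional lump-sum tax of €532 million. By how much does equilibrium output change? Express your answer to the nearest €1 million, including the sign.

−€2,196 million

A lump-sum tax change of +€532 million shifts disposable income by −€532 million; first-round consumption changes by −c × ΔT = −0.805 × (+€532 million) = −€428.26 million.
Expenditure multiplier = 1/(1 − MPC) = 1/(1 − 0.805) = 1/0.195 ≈ 5.128.
The tax multiplier is −c × k ≈ −4.128, so ΔY = k × (−c·ΔT) = (−€428.26 million) / 0.195 ≈ −€2,196 million.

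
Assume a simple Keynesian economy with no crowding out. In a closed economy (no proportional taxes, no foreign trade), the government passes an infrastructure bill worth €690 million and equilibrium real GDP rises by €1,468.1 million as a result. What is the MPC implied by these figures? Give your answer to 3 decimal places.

Implied spending multiplier k = ΔY/ΔG = 1,468.1/690 ≈ 2.1277.
Since k = 1/(1 − MPC), MPC = 1 − 1/k = 1 − ΔG/ΔY = 1 − 690/1,468.1 ≈ 0.530.

0.530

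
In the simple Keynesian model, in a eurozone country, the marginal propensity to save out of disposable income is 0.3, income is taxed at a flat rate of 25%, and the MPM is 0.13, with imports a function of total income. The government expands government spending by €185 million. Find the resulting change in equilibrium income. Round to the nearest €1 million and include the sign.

+€306 million

MPC = 1 − MPS = 1 − 0.3 = 0.7.
Expenditure multiplier = 1/(1 − c(1−t) + m) = 1/(1 − 0.7×0.75 + 0.13) = 1/0.605 ≈ 1.653.
ΔY = k × ΔG = (+€185 million) / 0.605 ≈ +€306 million.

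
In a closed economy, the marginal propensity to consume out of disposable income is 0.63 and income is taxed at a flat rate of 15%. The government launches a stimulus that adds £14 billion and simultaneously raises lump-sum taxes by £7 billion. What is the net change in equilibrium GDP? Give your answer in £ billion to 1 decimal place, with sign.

Expenditure multiplier = 1/(1 − c(1−t)) = 1/(1 − 0.63×0.85) = 1/0.4645 ≈ 2.153.
ΔG contributes k·ΔG = (+£14 billion) / 0.4645 ≈ +£30.1 billion.
ΔT of +£7 billion changes first-round spending by −c·ΔT = −£4.41 billion, contributing k·(−c·ΔT) = (−£4.41 billion) / 0.4645 ≈ −£9.5 billion.
Net ΔY = k(ΔG − c·ΔT) = (+£9.59 billion) / 0.4645 ≈ +£20.6 billion.

+£20.6 billion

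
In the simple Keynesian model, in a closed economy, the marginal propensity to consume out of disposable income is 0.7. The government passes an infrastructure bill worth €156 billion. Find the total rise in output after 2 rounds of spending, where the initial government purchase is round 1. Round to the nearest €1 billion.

Round 1 adds ΔG = €156 billion; each later round is MPC = 0.7 times the previous.
After 2 rounds: 156 + 109.2 = ΔG·(1 − c^2)/(1 − c) = 156 × (1 − 0.49)/0.3 ≈ €265 billion.

€265 billion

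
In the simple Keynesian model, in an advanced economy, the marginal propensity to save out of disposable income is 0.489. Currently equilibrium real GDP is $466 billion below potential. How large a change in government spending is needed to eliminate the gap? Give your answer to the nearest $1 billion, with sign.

MPC = 1 − MPS = 1 − 0.489 = 0.511.
Spending multiplier = 1/(1 − MPC) = 1/(1 − 0.511) = 1/0.489 ≈ 2.045.
Need ΔY = +$466 billion, so ΔG = ΔY/k = (+$466 billion) × 0.489 ≈ +$228 billion.
The government should increase government spending by $228 billion.

+$228 billion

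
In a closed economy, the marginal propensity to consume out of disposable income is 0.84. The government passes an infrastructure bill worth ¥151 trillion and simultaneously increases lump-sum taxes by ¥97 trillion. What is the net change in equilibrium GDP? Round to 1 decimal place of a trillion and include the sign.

Expenditure multiplier = 1/(1 − MPC) = 1/(1 − 0.84) = 1/0.16 = 6.25.
ΔG contributes k·ΔG = (+¥151 trillion) / 0.16 ≈ +¥943.8 trillion.
ΔT of +¥97 trillion changes first-round spending by −c·ΔT = −¥81.48 trillion, contributing k·(−c·ΔT) = (−¥81.48 trillion) / 0.16 ≈ −¥509.3 trillion.
Net ΔY = k(ΔG − c·ΔT) = (+¥69.52 trillion) / 0.16 = +¥434.5 trillion.

+¥434.5 trillion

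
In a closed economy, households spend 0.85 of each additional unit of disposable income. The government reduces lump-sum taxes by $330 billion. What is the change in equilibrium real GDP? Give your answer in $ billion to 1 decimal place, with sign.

+$1,870.0 billion

A lump-sum tax change of −$330 billion shifts disposable income by +$330 billion; first-round consumption changes by −c × ΔT = −0.85 × (−$330 billion) = +$280.5 billion.
Expenditure multiplier = 1/(1 − MPC) = 1/(1 − 0.85) = 1/0.15 ≈ 6.667.
The tax multiplier is −c × k ≈ −5.667, so ΔY = k × (−c·ΔT) = (+$280.5 billion) / 0.15 = +$1,870 billion.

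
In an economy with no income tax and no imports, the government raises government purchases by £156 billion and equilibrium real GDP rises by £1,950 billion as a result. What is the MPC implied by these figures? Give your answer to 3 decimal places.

Implied spending multiplier k = ΔY/ΔG = 1,950/156 = 12.5.
Since k = 1/(1 − MPC), MPC = 1 − 1/k = 1 − ΔG/ΔY = 1 − 156/1,950 = 0.920.

0.920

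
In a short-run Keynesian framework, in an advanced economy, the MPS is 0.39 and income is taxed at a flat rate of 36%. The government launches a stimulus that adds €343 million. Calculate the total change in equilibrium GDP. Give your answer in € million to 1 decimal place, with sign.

+€562.7 million

MPC = 1 − MPS = 1 − 0.39 = 0.61.
Expenditure multiplier = 1/(1 − c(1−t)) = 1/(1 − 0.61×0.64) = 1/0.6096 ≈ 1.64.
ΔY = k × ΔG = (+€343 million) / 0.6096 ≈ +€562.7 million.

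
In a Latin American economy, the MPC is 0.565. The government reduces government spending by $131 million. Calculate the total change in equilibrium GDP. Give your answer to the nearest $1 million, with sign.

Government-spending multiplier = 1/(1 − MPC) = 1/(1 − 0.565) = 1/0.435 ≈ 2.299.
ΔY = k × ΔG = (−$131 million) / 0.435 ≈ −$301 million.

−$301 million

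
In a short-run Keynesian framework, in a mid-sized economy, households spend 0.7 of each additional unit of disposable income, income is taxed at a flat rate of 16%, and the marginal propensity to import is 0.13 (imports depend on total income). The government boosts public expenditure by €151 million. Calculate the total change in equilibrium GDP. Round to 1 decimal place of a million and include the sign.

Government-spending multiplier = 1/(1 − c(1−t) + m) = 1/(1 − 0.7×0.84 + 0.13) = 1/0.542 ≈ 1.845.
ΔY = k × ΔG = (+€151 million) / 0.542 ≈ +€278.6 million.

+€278.6 million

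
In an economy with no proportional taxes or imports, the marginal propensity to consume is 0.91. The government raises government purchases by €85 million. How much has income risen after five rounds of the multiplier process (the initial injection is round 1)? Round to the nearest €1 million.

Round 1 adds ΔG = €85 million; each later round is MPC = 0.91 times the previous.
After 5 rounds: 85 + 77.35 + 70.3885 + 64.053535 + 58.28871685 = ΔG·(1 − c^5)/(1 − c) = 85 × (1 − 0.6240321451)/0.09 ≈ €355 million.

€355 million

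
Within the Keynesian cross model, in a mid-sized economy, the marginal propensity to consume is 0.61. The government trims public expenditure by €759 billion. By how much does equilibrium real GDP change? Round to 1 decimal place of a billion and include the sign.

−€1,946.2 billion

Spending multiplier = 1/(1 − MPC) = 1/(1 − 0.61) = 1/0.39 ≈ 2.564.
ΔY = k × ΔG = (−€759 billion) / 0.39 ≈ −€1,946.2 billion.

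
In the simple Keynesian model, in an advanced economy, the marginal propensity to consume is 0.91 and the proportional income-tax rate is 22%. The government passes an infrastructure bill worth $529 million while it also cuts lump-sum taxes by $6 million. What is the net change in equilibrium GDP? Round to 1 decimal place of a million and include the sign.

+$1,841.7 million

Expenditure multiplier = 1/(1 − c(1−t)) = 1/(1 − 0.91×0.78) = 1/0.2902 ≈ 3.446.
ΔG contributes k·ΔG = (+$529 million) / 0.2902 ≈ +$1,822.9 million.
ΔT of −$6 million changes first-round spending by −c·ΔT = +$5.46 million, contributing k·(−c·ΔT) = (+$5.46 million) / 0.2902 ≈ +$18.8 million.
Net ΔY = k(ΔG − c·ΔT) = (+$534.46 million) / 0.2902 ≈ +$1,841.7 million.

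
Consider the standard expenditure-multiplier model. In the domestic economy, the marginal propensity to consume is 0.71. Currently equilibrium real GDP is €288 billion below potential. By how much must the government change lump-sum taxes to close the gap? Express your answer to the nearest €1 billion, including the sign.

−€118 billion

Spending multiplier = 1/(1 − MPC) = 1/(1 − 0.71) = 1/0.29 ≈ 3.448.
Tax multiplier = −c·k = −0.71/0.29 ≈ −2.448. Need ΔY = +€288 billion, so ΔT = ΔY/(−c·k) = −(+€288 billion) × 0.29 / 0.71 ≈ −€118 billion.
The government should cut lump-sum taxes by €118 billion.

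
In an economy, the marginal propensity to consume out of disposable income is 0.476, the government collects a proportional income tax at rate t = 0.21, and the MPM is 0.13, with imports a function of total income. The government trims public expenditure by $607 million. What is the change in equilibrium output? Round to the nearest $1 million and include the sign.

Government-spending multiplier = 1/(1 − c(1−t) + m) = 1/(1 − 0.476×0.79 + 0.13) = 1/0.75396 ≈ 1.326.
ΔY = k × ΔG = (−$607 million) / 0.75396 ≈ −$805 million.

−$805 million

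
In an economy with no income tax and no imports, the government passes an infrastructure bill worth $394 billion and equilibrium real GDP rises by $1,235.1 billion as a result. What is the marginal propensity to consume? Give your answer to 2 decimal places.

Implied spending multiplier k = ΔY/ΔG = 1,235.1/394 ≈ 3.1348.
Since k = 1/(1 − MPC), MPC = 1 − 1/k = 1 − ΔG/ΔY = 1 − 394/1,235.1 ≈ 0.68.

0.68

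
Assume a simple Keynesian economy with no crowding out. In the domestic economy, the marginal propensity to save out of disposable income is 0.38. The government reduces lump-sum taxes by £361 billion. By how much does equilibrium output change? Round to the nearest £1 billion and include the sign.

+£589 billion

MPC = 1 − MPS = 1 − 0.38 = 0.62.
A lump-sum tax change of −£361 billion shifts disposable income by +£361 billion; first-round consumption changes by −c × ΔT = −0.62 × (−£361 billion) = +£223.82 billion.
Expenditure multiplier = 1/(1 − MPC) = 1/(1 − 0.62) = 1/0.38 ≈ 2.632.
The tax multiplier is −c × k ≈ −1.632, so ΔY = k × (−c·ΔT) = (+£223.82 billion) / 0.38 = +£589 billion.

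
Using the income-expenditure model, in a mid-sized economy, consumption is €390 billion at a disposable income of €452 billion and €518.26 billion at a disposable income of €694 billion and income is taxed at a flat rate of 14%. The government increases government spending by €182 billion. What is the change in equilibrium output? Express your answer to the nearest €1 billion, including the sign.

+€334 billion

MPC = ΔC/ΔYd = (518.26 − 390)/(694 − 452) = 128.26/242 = 0.53.
Government-spending multiplier = 1/(1 − c(1−t)) = 1/(1 − 0.53×0.86) = 1/0.5442 ≈ 1.838.
ΔY = k × ΔG = (+€182 billion) / 0.5442 ≈ +€334 billion.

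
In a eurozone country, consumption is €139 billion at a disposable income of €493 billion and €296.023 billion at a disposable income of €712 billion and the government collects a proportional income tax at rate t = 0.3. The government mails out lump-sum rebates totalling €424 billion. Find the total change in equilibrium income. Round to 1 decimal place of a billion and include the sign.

+€610.3 billion

MPC = ΔC/ΔYd = (296.023 − 139)/(712 − 493) = 157.023/219 = 0.717.
A lump-sum tax change of −€424 billion shifts disposable income by +€424 billion; first-round consumption changes by −c × ΔT = −0.717 × (−€424 billion) = +€304.008 billion.
Expenditure multiplier = 1/(1 − c(1−t)) = 1/(1 − 0.717×0.7) = 1/0.4981 ≈ 2.008.
The tax multiplier is −c × k ≈ −1.439, so ΔY = k × (−c·ΔT) = (+€304.008 billion) / 0.4981 ≈ +€610.3 billion.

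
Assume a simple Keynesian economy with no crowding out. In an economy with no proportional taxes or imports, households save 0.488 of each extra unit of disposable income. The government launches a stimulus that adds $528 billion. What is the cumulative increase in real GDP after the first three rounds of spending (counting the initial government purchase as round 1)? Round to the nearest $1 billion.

MPC = 1 − MPS = 1 − 0.488 = 0.512.
Round 1 adds ΔG = $528 billion; each later round is MPC = 0.512 times the previous.
After 3 rounds: 528 + 270.336 + 138.412032 = ΔG·(1 − c^3)/(1 − c) = 528 × (1 − 0.134217728)/0.488 ≈ $937 billion.

$937 billion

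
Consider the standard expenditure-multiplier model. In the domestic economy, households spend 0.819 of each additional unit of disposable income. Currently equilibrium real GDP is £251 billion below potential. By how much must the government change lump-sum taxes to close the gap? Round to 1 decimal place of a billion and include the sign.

Spending multiplier = 1/(1 − MPC) = 1/(1 − 0.819) = 1/0.181 ≈ 5.525.
Tax multiplier = −c·k = −0.819/0.181 ≈ −4.525. Need ΔY = +£251 billion, so ΔT = ΔY/(−c·k) = −(+£251 billion) × 0.181 / 0.819 ≈ −£55.5 billion.
The government should cut lump-sum taxes by £55.5 billion.

−£55.5 billion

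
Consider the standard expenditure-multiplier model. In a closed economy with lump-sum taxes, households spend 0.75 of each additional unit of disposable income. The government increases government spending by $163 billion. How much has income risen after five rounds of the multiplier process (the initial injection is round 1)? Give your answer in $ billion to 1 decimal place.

Round 1 adds ΔG = $163 billion; each later round is MPC = 0.75 times the previous.
After 5 rounds: 163 + 122.25 + 91.6875 + 68.765625 + 51.57421875 = ΔG·(1 − c^5)/(1 − c) = 163 × (1 − 0.2373046875)/0.25 ≈ $497.3 billion.

$497.3 billion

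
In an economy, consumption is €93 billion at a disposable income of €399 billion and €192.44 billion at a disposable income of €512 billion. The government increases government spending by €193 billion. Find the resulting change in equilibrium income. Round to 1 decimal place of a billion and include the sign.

MPC = ΔC/ΔYd = (192.44 − 93)/(512 − 399) = 99.44/113 = 0.88.
Government-spending multiplier = 1/(1 − MPC) = 1/(1 − 0.88) = 1/0.12 ≈ 8.333.
ΔY = k × ΔG = (+€193 billion) / 0.12 ≈ +€1,608.3 billion.

+€1,608.3 billion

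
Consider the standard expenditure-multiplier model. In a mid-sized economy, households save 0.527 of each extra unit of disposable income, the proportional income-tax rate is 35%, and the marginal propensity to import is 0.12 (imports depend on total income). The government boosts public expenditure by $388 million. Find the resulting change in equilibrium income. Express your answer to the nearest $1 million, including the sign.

+$478 million

MPC = 1 − MPS = 1 − 0.527 = 0.473.
Expenditure multiplier = 1/(1 − c(1−t) + m) = 1/(1 − 0.473×0.65 + 0.12) = 1/0.81255 ≈ 1.231.
ΔY = k × ΔG = (+$388 million) / 0.81255 ≈ +$478 million.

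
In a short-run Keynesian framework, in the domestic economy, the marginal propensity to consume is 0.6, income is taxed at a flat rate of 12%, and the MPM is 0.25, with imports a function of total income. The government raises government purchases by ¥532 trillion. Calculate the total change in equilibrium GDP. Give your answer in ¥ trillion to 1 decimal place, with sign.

Government-spending multiplier = 1/(1 − c(1−t) + m) = 1/(1 − 0.6×0.88 + 0.25) = 1/0.722 ≈ 1.385.
ΔY = k × ΔG = (+¥532 trillion) / 0.722 ≈ +¥736.8 trillion.

+¥736.8 trillion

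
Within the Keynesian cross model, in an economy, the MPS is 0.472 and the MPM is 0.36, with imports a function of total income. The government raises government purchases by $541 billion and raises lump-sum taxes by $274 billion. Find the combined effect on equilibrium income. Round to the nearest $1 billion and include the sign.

MPC = 1 − MPS = 1 − 0.472 = 0.528.
Expenditure multiplier = 1/(1 − c + m) = 1/(1 − 0.528 + 0.36) = 1/0.832 ≈ 1.202.
ΔG contributes k·ΔG = (+$541 billion) / 0.832 ≈ +$650.2 billion.
ΔT of +$274 billion changes first-round spending by −c·ΔT = −$144.672 billion, contributing k·(−c·ΔT) = (−$144.672 billion) / 0.832 ≈ −$173.9 billion.
Net ΔY = k(ΔG − c·ΔT) = (+$396.328 billion) / 0.832 ≈ +$476 billion.

+$476 billion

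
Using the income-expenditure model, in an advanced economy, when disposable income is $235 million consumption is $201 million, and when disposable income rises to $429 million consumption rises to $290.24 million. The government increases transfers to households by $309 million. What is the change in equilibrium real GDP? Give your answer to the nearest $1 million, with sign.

MPC = ΔC/ΔYd = (290.24 − 201)/(429 − 235) = 89.24/194 = 0.46.
The transfer change shifts disposable income by +$309 million, so first-round consumption changes by c·ΔTR = 0.46 × (+$309 million) = +$142.14 million.
Expenditure multiplier = 1/(1 − MPC) = 1/(1 − 0.46) = 1/0.54 ≈ 1.852.
The transfer multiplier is c × k ≈ 0.852, so ΔY = k × (c·ΔTR) = (+$142.14 million) / 0.54 ≈ +$263 million.

+$263 million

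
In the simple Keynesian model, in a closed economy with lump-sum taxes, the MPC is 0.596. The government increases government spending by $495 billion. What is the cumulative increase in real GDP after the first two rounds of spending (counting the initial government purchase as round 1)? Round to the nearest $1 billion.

Round 1 adds ΔG = $495 billion; each later round is MPC = 0.596 times the previous.
After 2 rounds: 495 + 295.02 = ΔG·(1 − c^2)/(1 − c) = 495 × (1 − 0.355216)/0.404 ≈ $790 billion.

$790 billion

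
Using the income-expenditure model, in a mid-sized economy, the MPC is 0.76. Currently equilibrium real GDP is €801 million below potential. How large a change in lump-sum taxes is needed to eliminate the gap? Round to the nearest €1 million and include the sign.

Spending multiplier = 1/(1 − MPC) = 1/(1 − 0.76) = 1/0.24 ≈ 4.167.
Tax multiplier = −c·k = −0.76/0.24 ≈ −3.167. Need ΔY = +€801 million, so ΔT = ΔY/(−c·k) = −(+€801 million) × 0.24 / 0.76 ≈ −€253 million.
The government should cut lump-sum taxes by €253 million.

−€253 million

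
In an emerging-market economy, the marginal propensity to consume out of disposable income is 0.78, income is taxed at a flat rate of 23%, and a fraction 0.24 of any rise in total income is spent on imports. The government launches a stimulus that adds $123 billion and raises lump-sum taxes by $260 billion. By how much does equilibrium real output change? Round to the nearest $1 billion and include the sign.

Expenditure multiplier = 1/(1 − c(1−t) + m) = 1/(1 − 0.78×0.77 + 0.24) = 1/0.6394 ≈ 1.564.
ΔG contributes k·ΔG = (+$123 billion) / 0.6394 ≈ +$192.4 billion.
ΔT of +$260 billion changes first-round spending by −c·ΔT = −$202.8 billion, contributing k·(−c·ΔT) = (−$202.8 billion) / 0.6394 ≈ −$317.2 billion.
Net ΔY = k(ΔG − c·ΔT) = (−$79.8 billion) / 0.6394 ≈ −$125 billion.

−$125 billion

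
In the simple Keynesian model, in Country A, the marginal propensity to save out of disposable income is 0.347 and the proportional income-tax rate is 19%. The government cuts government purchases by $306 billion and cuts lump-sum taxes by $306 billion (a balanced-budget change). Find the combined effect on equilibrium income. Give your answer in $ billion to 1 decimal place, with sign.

MPC = 1 − MPS = 1 − 0.347 = 0.653.
Expenditure multiplier = 1/(1 − c(1−t)) = 1/(1 − 0.653×0.81) = 1/0.47107 ≈ 2.123.
ΔG contributes k·ΔG = (−$306 billion) / 0.47107 ≈ −$649.6 billion.
ΔT of −$306 billion changes first-round spending by −c·ΔT = +$199.818 billion, contributing k·(−c·ΔT) = (+$199.818 billion) / 0.47107 ≈ +$424.2 billion.
Net ΔY = k(ΔG − c·ΔT) = (−$106.182 billion) / 0.47107 ≈ −$225.4 billion.

−$225.4 billion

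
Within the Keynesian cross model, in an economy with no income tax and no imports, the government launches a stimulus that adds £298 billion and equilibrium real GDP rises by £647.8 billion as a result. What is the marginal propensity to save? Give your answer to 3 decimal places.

Implied spending multiplier k = ΔY/ΔG = 647.8/298 ≈ 2.1738.
Since k = 1/(1 − MPC), MPC = 1 − 1/k = 1 − ΔG/ΔY = 1 − 298/647.8 ≈ 0.540.
MPS = 1 − MPC = 0.460.

0.460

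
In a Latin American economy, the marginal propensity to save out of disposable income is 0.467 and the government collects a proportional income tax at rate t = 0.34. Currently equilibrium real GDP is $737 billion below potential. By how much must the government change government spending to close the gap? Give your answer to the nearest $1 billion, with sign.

+$478 billion

MPC = 1 − MPS = 1 − 0.467 = 0.533.
Spending multiplier = 1/(1 − c(1−t)) = 1/(1 − 0.533×0.66) = 1/0.64822 ≈ 1.543.
Need ΔY = +$737 billion, so ΔG = ΔY/k = (+$737 billion) × 0.64822 ≈ +$478 billion.
The government should increase government spending by $478 billion.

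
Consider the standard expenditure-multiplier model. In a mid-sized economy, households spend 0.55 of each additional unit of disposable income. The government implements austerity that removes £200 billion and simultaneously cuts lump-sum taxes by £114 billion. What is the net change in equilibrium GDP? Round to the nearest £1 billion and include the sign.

Expenditure multiplier = 1/(1 − MPC) = 1/(1 − 0.55) = 1/0.45 ≈ 2.222.
ΔG contributes k·ΔG = (−£200 billion) / 0.45 ≈ −£444.4 billion.
ΔT of −£114 billion changes first-round spending by −c·ΔT = +£62.7 billion, contributing k·(−c·ΔT) = (+£62.7 billion) / 0.45 ≈ +£139.3 billion.
Net ΔY = k(ΔG − c·ΔT) = (−£137.3 billion) / 0.45 ≈ −£305 billion.

−£305 billion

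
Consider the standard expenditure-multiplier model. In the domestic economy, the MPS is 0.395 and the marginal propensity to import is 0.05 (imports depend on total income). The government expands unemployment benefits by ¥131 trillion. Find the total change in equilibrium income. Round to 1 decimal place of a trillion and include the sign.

MPC = 1 − MPS = 1 − 0.395 = 0.605.
The transfer change shifts disposable income by +¥131 trillion, so first-round consumption changes by c·ΔTR = 0.605 × (+¥131 trillion) = +¥79.255 trillion.
Expenditure multiplier = 1/(1 − c + m) = 1/(1 − 0.605 + 0.05) = 1/0.445 ≈ 2.247.
The transfer multiplier is c × k ≈ 1.36, so ΔY = k × (c·ΔTR) = (+¥79.255 trillion) / 0.445 ≈ +¥178.1 trillion.

+¥178.1 trillion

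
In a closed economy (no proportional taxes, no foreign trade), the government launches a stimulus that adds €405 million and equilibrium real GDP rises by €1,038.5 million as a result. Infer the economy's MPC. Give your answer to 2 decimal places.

0.61

Implied spending multiplier k = ΔY/ΔG = 1,038.5/405 ≈ 2.5642.
Since k = 1/(1 − MPC), MPC = 1 − 1/k = 1 − ΔG/ΔY = 1 − 405/1,038.5 ≈ 0.61.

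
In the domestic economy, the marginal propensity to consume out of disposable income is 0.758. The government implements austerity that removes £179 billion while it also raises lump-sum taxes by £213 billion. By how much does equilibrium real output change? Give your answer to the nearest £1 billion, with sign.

Expenditure multiplier = 1/(1 − MPC) = 1/(1 − 0.758) = 1/0.242 ≈ 4.132.
ΔG contributes k·ΔG = (−£179 billion) / 0.242 ≈ −£739.7 billion.
ΔT of +£213 billion changes first-round spending by −c·ΔT = −£161.454 billion, contributing k·(−c·ΔT) = (−£161.454 billion) / 0.242 ≈ −£667.2 billion.
Net ΔY = k(ΔG − c·ΔT) = (−£340.454 billion) / 0.242 ≈ −£1,407 billion.

−£1,407 billion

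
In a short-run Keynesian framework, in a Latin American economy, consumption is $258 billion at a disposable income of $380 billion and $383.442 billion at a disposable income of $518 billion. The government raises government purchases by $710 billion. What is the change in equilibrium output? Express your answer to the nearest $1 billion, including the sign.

+$7,802 billion

MPC = ΔC/ΔYd = (383.442 − 258)/(518 − 380) = 125.442/138 = 0.909.
Expenditure multiplier = 1/(1 − MPC) = 1/(1 − 0.909) = 1/0.091 ≈ 10.989.
ΔY = k × ΔG = (+$710 billion) / 0.091 ≈ +$7,802 billion.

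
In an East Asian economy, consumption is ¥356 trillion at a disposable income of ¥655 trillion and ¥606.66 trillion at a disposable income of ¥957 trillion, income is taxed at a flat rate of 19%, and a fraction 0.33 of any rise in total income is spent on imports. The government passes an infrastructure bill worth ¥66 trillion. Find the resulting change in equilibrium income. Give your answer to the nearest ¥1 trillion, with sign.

MPC = ΔC/ΔYd = (606.66 − 356)/(957 − 655) = 250.66/302 = 0.83.
Expenditure multiplier = 1/(1 − c(1−t) + m) = 1/(1 − 0.83×0.81 + 0.33) = 1/0.6577 ≈ 1.52.
ΔY = k × ΔG = (+¥66 trillion) / 0.6577 ≈ +¥100 trillion.

+¥100 trillion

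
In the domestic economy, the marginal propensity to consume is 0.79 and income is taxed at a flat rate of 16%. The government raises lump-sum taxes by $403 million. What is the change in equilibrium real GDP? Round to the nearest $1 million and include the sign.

A lump-sum tax change of +$403 million shifts disposable income by −$403 million; first-round consumption changes by −c × ΔT = −0.79 × (+$403 million) = −$318.37 million.
Expenditure multiplier = 1/(1 − c(1−t)) = 1/(1 − 0.79×0.84) = 1/0.3364 ≈ 2.973.
The tax multiplier is −c × k ≈ −2.348, so ΔY = k × (−c·ΔT) = (−$318.37 million) / 0.3364 ≈ −$946 million.

−$946 million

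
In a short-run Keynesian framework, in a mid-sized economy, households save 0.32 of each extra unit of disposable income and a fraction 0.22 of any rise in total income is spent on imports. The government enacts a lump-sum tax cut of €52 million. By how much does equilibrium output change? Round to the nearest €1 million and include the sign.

MPC = 1 − MPS = 1 − 0.32 = 0.68.
A lump-sum tax change of −€52 million shifts disposable income by +€52 million; first-round consumption changes by −c × ΔT = −0.68 × (−€52 million) = +€35.36 million.
Expenditure multiplier = 1/(1 − c + m) = 1/(1 − 0.68 + 0.22) = 1/0.54 ≈ 1.852.
The tax multiplier is −c × k ≈ −1.259, so ΔY = k × (−c·ΔT) = (+€35.36 million) / 0.54 ≈ +€65 million.

+€65 million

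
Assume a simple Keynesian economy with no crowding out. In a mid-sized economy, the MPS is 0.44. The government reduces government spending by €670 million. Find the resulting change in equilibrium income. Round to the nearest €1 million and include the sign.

MPC = 1 − MPS = 1 − 0.44 = 0.56.
Government-spending multiplier = 1/(1 − MPC) = 1/(1 − 0.56) = 1/0.44 ≈ 2.273.
ΔY = k × ΔG = (−€670 million) / 0.44 ≈ −€1,523 million.

−€1,523 million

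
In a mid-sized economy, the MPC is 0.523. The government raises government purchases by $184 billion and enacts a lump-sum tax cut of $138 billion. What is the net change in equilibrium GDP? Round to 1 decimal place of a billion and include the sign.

Expenditure multiplier = 1/(1 − MPC) = 1/(1 − 0.523) = 1/0.477 ≈ 2.096.
ΔG contributes k·ΔG = (+$184 billion) / 0.477 ≈ +$385.7 billion.
ΔT of −$138 billion changes first-round spending by −c·ΔT = +$72.174 billion, contributing k·(−c·ΔT) = (+$72.174 billion) / 0.477 ≈ +$151.3 billion.
Net ΔY = k(ΔG − c·ΔT) = (+$256.174 billion) / 0.477 ≈ +$537.1 billion.

+$537.1 billion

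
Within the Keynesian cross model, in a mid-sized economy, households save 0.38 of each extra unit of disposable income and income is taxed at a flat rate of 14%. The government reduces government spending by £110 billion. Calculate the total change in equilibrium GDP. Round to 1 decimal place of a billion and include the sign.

MPC = 1 − MPS = 1 − 0.38 = 0.62.
Government-spending multiplier = 1/(1 − c(1−t)) = 1/(1 − 0.62×0.86) = 1/0.4668 ≈ 2.142.
ΔY = k × ΔG = (−£110 billion) / 0.4668 ≈ −£235.6 billion.

−£235.6 billion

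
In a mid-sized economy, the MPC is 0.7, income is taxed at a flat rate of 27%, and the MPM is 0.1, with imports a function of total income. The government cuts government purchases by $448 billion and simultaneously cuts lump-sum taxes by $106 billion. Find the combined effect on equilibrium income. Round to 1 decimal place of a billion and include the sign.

Expenditure multiplier = 1/(1 − c(1−t) + m) = 1/(1 − 0.7×0.73 + 0.1) = 1/0.589 ≈ 1.698.
ΔG contributes k·ΔG = (−$448 billion) / 0.589 ≈ −$760.6 billion.
ΔT of −$106 billion changes first-round spending by −c·ΔT = +$74.2 billion, contributing k·(−c·ΔT) = (+$74.2 billion) / 0.589 ≈ +$126 billion.
Net ΔY = k(ΔG − c·ΔT) = (−$373.8 billion) / 0.589 ≈ −$634.6 billion.

−$634.6 billion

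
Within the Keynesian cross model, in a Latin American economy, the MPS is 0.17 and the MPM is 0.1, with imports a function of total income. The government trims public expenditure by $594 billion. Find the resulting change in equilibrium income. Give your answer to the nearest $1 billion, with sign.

MPC = 1 − MPS = 1 − 0.17 = 0.83.
Government-spending multiplier = 1/(1 − c + m) = 1/(1 − 0.83 + 0.1) = 1/0.27 ≈ 3.704.
ΔY = k × ΔG = (−$594 billion) / 0.27 = −$2,200 billion.

−$2,200 billion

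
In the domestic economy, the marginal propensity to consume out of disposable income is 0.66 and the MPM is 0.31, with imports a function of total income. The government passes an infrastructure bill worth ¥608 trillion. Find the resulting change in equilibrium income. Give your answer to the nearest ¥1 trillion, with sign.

+¥935 trillion

Expenditure multiplier = 1/(1 − c + m) = 1/(1 − 0.66 + 0.31) = 1/0.65 ≈ 1.538.
ΔY = k × ΔG = (+¥608 trillion) / 0.65 ≈ +¥935 trillion.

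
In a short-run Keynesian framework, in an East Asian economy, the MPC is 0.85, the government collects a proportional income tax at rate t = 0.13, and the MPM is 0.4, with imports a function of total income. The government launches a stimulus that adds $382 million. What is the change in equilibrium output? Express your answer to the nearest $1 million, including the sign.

Government-spending multiplier = 1/(1 − c(1−t) + m) = 1/(1 − 0.85×0.87 + 0.4) = 1/0.6605 ≈ 1.514.
ΔY = k × ΔG = (+$382 million) / 0.6605 ≈ +$578 million.

+$578 million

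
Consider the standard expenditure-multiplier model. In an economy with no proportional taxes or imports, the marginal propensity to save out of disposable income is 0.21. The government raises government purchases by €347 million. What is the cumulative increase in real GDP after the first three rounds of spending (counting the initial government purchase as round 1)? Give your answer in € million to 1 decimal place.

€837.7 million

MPC = 1 − MPS = 1 − 0.21 = 0.79.
Round 1 adds ΔG = €347 million; each later round is MPC = 0.79 times the previous.
After 3 rounds: 347 + 274.13 + 216.5627 = ΔG·(1 − c^3)/(1 − c) = 347 × (1 − 0.493039)/0.21 ≈ €837.7 million.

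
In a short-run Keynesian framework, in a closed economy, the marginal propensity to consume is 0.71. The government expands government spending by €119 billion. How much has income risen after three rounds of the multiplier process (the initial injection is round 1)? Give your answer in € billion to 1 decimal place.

Round 1 adds ΔG = €119 billion; each later round is MPC = 0.71 times the previous.
After 3 rounds: 119 + 84.49 + 59.9879 = ΔG·(1 − c^3)/(1 − c) = 119 × (1 − 0.357911)/0.29 ≈ €263.5 billion.

€263.5 billion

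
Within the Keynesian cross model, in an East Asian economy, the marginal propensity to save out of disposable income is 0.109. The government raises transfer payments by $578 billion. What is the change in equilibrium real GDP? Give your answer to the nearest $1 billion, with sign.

+$4,725 billion

MPC = 1 − MPS = 1 − 0.109 = 0.891.
The transfer change shifts disposable income by +$578 billion, so first-round consumption changes by c·ΔTR = 0.891 × (+$578 billion) = +$514.998 billion.
Expenditure multiplier = 1/(1 − MPC) = 1/(1 − 0.891) = 1/0.109 ≈ 9.174.
The transfer multiplier is c × k ≈ 8.174, so ΔY = k × (c·ΔTR) = (+$514.998 billion) / 0.109 ≈ +$4,725 billion.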